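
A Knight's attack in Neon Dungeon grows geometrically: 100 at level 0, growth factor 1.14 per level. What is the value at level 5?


value = base * growth^level
= 100 * 1.14^5
= 100 * 1.925415
= 192.54

192.54 attack


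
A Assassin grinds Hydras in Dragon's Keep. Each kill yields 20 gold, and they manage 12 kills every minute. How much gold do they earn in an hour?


Gold per minute = 20 * 12 = 240
Gold per hour = 240 * 60 = 14400

14400 gold/hour


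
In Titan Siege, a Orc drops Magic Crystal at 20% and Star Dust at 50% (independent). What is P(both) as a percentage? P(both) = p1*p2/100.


For independent events, P(both) = P(A) * P(B)
= 20% * 50%
= 1000 / 100 %
= 10.0%

10.0%


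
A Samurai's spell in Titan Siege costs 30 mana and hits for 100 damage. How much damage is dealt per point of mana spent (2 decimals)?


Efficiency = damage / mana
= 100 / 30
= 3.33

3.33 dmg/mana


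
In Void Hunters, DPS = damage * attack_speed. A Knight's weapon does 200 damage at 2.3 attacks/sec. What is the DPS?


DPS = damage * attack_speed
= 200 * 2.3
= 460.0

460.0 DPS


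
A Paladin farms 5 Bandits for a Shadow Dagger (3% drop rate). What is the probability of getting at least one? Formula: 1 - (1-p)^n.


P(at least one) = 1 - P(none) = 1 - (1-p)^n
p = 3/100 = 0.03
1 - p = 0.97
(1 - p)^5 = 0.97^5 = 0.858734
P(at least one) = 1 - 0.858734 = 0.1413

0.1413


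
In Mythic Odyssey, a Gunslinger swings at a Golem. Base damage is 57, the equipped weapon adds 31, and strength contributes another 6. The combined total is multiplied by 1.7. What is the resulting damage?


Sum base + weapon + str = 57 + 31 + 6 = 94
Multiply by 1.7:
94 * 1.7 = 159.8

159.8 damage


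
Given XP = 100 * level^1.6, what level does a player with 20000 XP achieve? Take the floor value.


XP = 100 * level^1.6, so level = (XP / 100)^(1/1.6)
= (20000 / 100)^(1/1.6)
= 200.0^0.625
= 27.4248
Floor: level = 27

level 27


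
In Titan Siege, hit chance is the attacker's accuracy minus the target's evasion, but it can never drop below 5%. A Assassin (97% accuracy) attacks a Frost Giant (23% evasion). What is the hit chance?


accuracy - evasion = 97 - 23 = 74
Apply floor: max(74, 5) = 74
Hit chance = 74%

74%


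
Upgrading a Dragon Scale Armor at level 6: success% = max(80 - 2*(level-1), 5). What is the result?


raw_rate = 80 - 2 * (6 - 1)
= 80 - 2 * 5
= 80 - 10
= 70
Apply floor: max(70, 5) = 70%

70%


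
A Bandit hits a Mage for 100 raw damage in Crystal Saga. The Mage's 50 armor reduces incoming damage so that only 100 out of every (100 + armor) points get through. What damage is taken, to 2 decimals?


actual = 100 * 100 / (100 + 50)
= 100 * 100 / 150
= 10000 / 150
= 66.67

66.67 damage


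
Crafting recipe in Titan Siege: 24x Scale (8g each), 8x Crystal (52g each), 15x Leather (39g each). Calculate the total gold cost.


Cost breakdown:
  Scale: 24 * 8 = 192
  Crystal: 8 * 52 = 416
  Leather: 15 * 39 = 585
Total = 192 + 416 + 585 = 1193

1193 gold


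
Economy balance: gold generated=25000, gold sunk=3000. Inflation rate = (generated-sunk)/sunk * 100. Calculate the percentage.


Net gold = 25000 - 3000 = 22000
Inflation rate = net / sunk * 100 = 22000 / 3000 * 100
= 7.333333 * 100
= 733.33%

733.33%


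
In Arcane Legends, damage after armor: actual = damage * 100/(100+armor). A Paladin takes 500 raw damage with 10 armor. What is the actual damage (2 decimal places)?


actual = 500 * 100 / (100 + 10)
= 500 * 100 / 110
= 50000 / 110
= 454.55

454.55 damage


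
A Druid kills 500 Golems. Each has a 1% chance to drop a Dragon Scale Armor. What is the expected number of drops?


Expected drops = kills * (drop_rate / 100)
= 500 * (1 / 100)
= 500 * 0.01
= 5.0

5.0 drops


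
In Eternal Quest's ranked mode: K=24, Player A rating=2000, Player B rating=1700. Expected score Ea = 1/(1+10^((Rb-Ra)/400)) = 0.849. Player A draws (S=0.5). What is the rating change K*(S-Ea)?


Elo update: delta = K * (S - Ea), where S = 0.5 (draws)
S - Ea = 0.5 - 0.849 = -0.349
Rating change = 24 * -0.349
= -8.38

-8.38 rating points


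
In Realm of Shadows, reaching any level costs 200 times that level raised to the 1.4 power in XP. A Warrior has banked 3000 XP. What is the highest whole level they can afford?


XP = 200 * level^1.4, so level = (XP / 200)^(1/1.4)
= (3000 / 200)^(1/1.4)
= 15.0^0.7143
= 6.9193
Floor: level = 6

level 6


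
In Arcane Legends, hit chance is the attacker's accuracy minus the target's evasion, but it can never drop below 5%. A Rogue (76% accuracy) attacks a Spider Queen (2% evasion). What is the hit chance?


accuracy - evasion = 76 - 2 = 74
Apply floor: max(74, 5) = 74
Hit chance = 74%

74%


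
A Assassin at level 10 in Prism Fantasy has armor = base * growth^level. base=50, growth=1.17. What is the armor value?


value = base * growth^level
= 50 * 1.17^10
= 50 * 4.806828
= 240.34

240.34 armor


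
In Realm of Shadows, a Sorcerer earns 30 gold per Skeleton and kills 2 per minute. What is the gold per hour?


Gold per minute = 30 * 2 = 60
Gold per hour = 60 * 60 = 3600

3600 gold/hour


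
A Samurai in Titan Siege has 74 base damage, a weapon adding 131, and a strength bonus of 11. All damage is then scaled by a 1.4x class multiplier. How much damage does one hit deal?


Sum base + weapon + str = 74 + 131 + 11 = 216
Multiply by 1.4:
216 * 1.4 = 302.4

302.4 damage


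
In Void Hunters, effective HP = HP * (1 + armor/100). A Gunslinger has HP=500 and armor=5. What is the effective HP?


EHP = 500 * (1 + 5/100)
= 500 * (1 + 0.05)
= 500 * 1.05
= 525.0

525.0 EHP


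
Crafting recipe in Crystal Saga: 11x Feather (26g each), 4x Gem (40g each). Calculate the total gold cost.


Cost breakdown:
  Feather: 11 * 26 = 286
  Gem: 4 * 40 = 160
Total = 286 + 160 = 446

446 gold


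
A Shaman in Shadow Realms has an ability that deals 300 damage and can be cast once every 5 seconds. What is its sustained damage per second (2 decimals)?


DPS = damage / cooldown
= 300 / 5
= 60.00

60.00 DPS


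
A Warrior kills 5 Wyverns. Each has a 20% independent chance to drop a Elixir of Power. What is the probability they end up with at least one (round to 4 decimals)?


P(at least one) = 1 - P(none) = 1 - (1-p)^n
p = 20/100 = 0.2
1 - p = 0.8
(1 - p)^5 = 0.8^5 = 0.327680
P(at least one) = 1 - 0.327680 = 0.6723

0.6723


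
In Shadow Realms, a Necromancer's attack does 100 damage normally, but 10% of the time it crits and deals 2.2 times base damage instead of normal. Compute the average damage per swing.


E[dmg] = base * (1 + crit_chance * (crit_mult - 1))
cc as decimal = 10/100 = 0.1
cm - 1 = 2.2 - 1 = 1.2
Bonus factor = 0.1 * 1.2 = 0.12
Total multiplier = 1 + 0.12 = 1.12
Expected damage = 100 * 1.12 = 112.00

112.00 damage


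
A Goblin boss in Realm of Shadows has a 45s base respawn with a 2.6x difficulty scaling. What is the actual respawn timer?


Respawn time = base * multiplier
= 45 * 2.6
= 117.0 seconds

117.0 seconds


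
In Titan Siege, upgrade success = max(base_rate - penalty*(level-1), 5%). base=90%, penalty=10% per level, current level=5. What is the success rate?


raw_rate = 90 - 10 * (5 - 1)
= 90 - 10 * 4
= 90 - 40
= 50
Apply floor: max(50, 5) = 50%

50%


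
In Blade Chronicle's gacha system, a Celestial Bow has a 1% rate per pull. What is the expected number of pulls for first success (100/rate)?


Expected pulls for a geometric distribution = 1/p = 100 / rate%
= 100 / 1
= 100.0

100.0 pulls


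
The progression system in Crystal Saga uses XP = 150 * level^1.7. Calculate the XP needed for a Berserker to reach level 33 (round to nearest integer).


XP = 150 * level^1.7
Substitute level = 33:
XP = 150 * 33^1.7
= 150 * 381.4817
= 57222

57222 XP


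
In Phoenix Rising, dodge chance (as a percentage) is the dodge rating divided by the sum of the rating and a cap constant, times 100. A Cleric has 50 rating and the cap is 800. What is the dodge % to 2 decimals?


dodge% = 50 / (50 + 800) * 100
= 50 / 850 * 100
= 0.058824 * 100
= 5.88%

5.88%


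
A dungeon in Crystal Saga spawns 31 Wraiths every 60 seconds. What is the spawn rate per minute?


Spawns per minute = count * (60 / interval)
= 31 * (60 / 60)
= 31 * 1.0
= 31.0

31.0 per minute


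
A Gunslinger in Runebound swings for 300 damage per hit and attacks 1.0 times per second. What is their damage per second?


DPS = damage * attack_speed
= 300 * 1.0
= 300.0

300.0 DPS


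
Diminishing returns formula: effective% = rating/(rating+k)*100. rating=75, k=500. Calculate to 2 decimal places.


effective% = rating / (rating + k) * 100
= 75 / (75 + 500) * 100
= 75 / 575 * 100
= 0.130435 * 100
= 13.04%

13.04%


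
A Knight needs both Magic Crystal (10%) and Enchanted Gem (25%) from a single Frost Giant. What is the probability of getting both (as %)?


For independent events, P(both) = P(A) * P(B)
= 10% * 25%
= 250 / 100 %
= 2.5%

2.5%


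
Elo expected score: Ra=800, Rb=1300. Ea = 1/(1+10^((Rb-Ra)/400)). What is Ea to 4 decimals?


Elo expected score: Ea = 1/(1 + 10^((Rb-Ra)/400))
Rb - Ra = 1300 - 800 = 500
(Rb-Ra)/400 = 500/400 = 1.25
10^1.25 = 17.782794
Ea = 1/(1 + 17.782794) = 1/18.782794 = 0.0532

0.0532


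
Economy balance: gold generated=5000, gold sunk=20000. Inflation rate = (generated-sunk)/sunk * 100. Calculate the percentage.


Net gold = 5000 - 20000 = -15000
Inflation rate = net / sunk * 100 = -15000 / 20000 * 100
= -0.75 * 100
= -75.00%

-75.00%


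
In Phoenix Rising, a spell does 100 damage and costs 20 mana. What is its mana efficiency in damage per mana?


Efficiency = damage / mana
= 100 / 20
= 5.00

5.00 dmg/mana


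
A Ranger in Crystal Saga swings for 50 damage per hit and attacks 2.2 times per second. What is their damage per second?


DPS = damage * attack_speed
= 50 * 2.2
= 110.0

110.0 DPS


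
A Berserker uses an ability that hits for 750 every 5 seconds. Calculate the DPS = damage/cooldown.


DPS = damage / cooldown
= 750 / 5
= 150.00

150.00 DPS


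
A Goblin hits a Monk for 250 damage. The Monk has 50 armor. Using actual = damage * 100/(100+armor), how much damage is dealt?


actual = 250 * 100 / (100 + 50)
= 250 * 100 / 150
= 25000 / 150
= 166.67

166.67 damage


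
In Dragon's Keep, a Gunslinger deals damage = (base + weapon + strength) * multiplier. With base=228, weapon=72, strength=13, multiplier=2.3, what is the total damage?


Sum base + weapon + str = 228 + 72 + 13 = 313
Multiply by 2.3:
313 * 2.3 = 719.9

719.9 damage


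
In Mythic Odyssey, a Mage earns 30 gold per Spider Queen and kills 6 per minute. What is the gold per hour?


Gold per minute = 30 * 6 = 180
Gold per hour = 180 * 60 = 10800

10800 gold/hour


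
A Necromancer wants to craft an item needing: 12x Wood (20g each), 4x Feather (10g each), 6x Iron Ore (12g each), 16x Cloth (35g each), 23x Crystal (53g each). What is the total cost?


Cost breakdown:
  Wood: 12 * 20 = 240
  Feather: 4 * 10 = 40
  Iron Ore: 6 * 12 = 72
  Cloth: 16 * 35 = 560
  Crystal: 23 * 53 = 1219
Total = 240 + 40 + 72 + 560 + 1219 = 2131

2131 gold


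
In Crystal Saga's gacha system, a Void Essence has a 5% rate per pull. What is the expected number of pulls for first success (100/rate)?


Expected pulls for a geometric distribution = 1/p = 100 / rate%
= 100 / 5
= 20.0

20.0 pulls


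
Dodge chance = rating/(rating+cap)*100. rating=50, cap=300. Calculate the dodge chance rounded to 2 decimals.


dodge% = 50 / (50 + 300) * 100
= 50 / 350 * 100
= 0.142857 * 100
= 14.29%

14.29%


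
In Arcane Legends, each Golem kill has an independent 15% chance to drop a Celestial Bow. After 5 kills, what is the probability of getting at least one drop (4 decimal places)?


P(at least one) = 1 - P(none) = 1 - (1-p)^n
p = 15/100 = 0.15
1 - p = 0.85
(1 - p)^5 = 0.85^5 = 0.443705
P(at least one) = 1 - 0.443705 = 0.5563

0.5563


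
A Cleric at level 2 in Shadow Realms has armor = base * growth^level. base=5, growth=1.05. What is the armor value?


value = base * growth^level
= 5 * 1.05^2
= 5 * 1.1025
= 5.51

5.51 armor


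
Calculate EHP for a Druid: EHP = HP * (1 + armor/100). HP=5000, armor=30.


EHP = 5000 * (1 + 30/100)
= 5000 * (1 + 0.3)
= 5000 * 1.3
= 6500.0

6500.0 EHP


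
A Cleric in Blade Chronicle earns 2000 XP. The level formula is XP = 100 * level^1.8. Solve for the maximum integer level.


XP = 100 * level^1.8, so level = (XP / 100)^(1/1.8)
= (2000 / 100)^(1/1.8)
= 20.0^0.5556
= 5.282
Floor: level = 5

level 5


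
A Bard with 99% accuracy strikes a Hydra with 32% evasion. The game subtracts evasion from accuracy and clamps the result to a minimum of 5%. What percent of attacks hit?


accuracy - evasion = 99 - 32 = 67
Apply floor: max(67, 5) = 67
Hit chance = 67%

67%


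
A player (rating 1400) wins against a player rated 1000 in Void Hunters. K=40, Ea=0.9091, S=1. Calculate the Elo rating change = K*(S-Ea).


Elo update: delta = K * (S - Ea), where S = 1 (wins)
S - Ea = 1 - 0.9091 = 0.0909
Rating change = 40 * 0.0909
= 3.64

3.64 rating points


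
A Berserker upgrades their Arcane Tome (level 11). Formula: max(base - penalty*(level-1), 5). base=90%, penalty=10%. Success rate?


raw_rate = 90 - 10 * (11 - 1)
= 90 - 10 * 10
= 90 - 100
= -10
Apply floor: max(-10, 5) = 5%

5%


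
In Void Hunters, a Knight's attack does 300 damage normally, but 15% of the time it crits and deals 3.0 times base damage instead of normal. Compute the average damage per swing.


E[dmg] = base * (1 + crit_chance * (crit_mult - 1))
cc as decimal = 15/100 = 0.15
cm - 1 = 3.0 - 1 = 2.0
Bonus factor = 0.15 * 2.0 = 0.3
Total multiplier = 1 + 0.3 = 1.3
Expected damage = 300 * 1.3 = 390.00

390.00 damage


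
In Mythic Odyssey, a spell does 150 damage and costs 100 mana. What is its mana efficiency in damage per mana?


Efficiency = damage / mana
= 150 / 100
= 1.50

1.50 dmg/mana


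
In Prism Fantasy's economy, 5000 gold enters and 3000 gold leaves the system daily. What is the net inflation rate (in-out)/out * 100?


Net gold = 5000 - 3000 = 2000
Inflation rate = net / sunk * 100 = 2000 / 3000 * 100
= 0.666667 * 100
= 66.67%

66.67%


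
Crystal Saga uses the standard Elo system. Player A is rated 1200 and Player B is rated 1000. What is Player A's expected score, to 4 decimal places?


Elo expected score: Ea = 1/(1 + 10^((Rb-Ra)/400))
Rb - Ra = 1000 - 1200 = -200
(Rb-Ra)/400 = -200/400 = -0.5
10^-0.5 = 0.316228
Ea = 1/(1 + 0.316228) = 1/1.316228 = 0.7597

0.7597


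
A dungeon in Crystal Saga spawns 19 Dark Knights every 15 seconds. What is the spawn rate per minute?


Spawns per minute = count * (60 / interval)
= 19 * (60 / 15)
= 19 * 4.0
= 76.0

76.0 per minute


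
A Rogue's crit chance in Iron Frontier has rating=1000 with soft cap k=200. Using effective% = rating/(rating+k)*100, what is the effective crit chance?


effective% = rating / (rating + k) * 100
= 1000 / (1000 + 200) * 100
= 1000 / 1200 * 100
= 0.833333 * 100
= 83.33%

83.33%


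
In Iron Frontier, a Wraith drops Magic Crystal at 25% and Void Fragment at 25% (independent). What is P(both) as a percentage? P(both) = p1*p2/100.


For independent events, P(both) = P(A) * P(B)
= 25% * 25%
= 625 / 100 %
= 6.25%

6.25%


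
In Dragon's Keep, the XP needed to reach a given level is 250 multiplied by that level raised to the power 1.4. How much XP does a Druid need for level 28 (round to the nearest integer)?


XP = 250 * level^1.4
Substitute level = 28:
XP = 250 * 28^1.4
= 250 * 106.1747
= 26544

26544 XP


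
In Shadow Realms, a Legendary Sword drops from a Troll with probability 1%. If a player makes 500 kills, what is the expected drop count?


Expected drops = kills * (drop_rate / 100)
= 500 * (1 / 100)
= 500 * 0.01
= 5.0

5.0 drops


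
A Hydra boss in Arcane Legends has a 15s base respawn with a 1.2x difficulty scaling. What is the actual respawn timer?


Respawn time = base * multiplier
= 15 * 1.2
= 18.0 seconds

18.0 seconds


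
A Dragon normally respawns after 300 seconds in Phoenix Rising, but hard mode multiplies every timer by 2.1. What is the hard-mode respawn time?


Respawn time = base * multiplier
= 300 * 2.1
= 630.0 seconds

630.0 seconds


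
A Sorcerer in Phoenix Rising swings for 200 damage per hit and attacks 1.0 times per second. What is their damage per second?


DPS = damage * attack_speed
= 200 * 1.0
= 200.0

200.0 DPS


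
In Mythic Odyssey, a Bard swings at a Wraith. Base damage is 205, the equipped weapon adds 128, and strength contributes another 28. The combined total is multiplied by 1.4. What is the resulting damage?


Sum base + weapon + str = 205 + 128 + 28 = 361
Multiply by 1.4:
361 * 1.4 = 505.4

505.4 damage


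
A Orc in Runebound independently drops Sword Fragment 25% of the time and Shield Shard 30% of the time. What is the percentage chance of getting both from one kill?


For independent events, P(both) = P(A) * P(B)
= 25% * 30%
= 750 / 100 %
= 7.5%

7.5%


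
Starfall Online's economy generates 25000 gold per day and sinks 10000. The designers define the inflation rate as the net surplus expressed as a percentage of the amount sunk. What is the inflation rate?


Net gold = 25000 - 10000 = 15000
Inflation rate = net / sunk * 100 = 15000 / 10000 * 100
= 1.5 * 100
= 150.00%

150.00%


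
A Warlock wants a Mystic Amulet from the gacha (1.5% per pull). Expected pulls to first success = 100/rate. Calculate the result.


Expected pulls for a geometric distribution = 1/p = 100 / rate%
= 100 / 1.5
= 66.67

66.67 pulls


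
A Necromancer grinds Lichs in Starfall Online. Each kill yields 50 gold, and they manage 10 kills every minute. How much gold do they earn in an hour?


Gold per minute = 50 * 10 = 500
Gold per hour = 500 * 60 = 30000

30000 gold/hour


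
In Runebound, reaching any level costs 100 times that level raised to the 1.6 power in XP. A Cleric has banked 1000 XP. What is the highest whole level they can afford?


XP = 100 * level^1.6, so level = (XP / 100)^(1/1.6)
= (1000 / 100)^(1/1.6)
= 10.0^0.625
= 4.217
Floor: level = 4

level 4


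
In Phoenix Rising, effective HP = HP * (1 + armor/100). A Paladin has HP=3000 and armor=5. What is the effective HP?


EHP = 3000 * (1 + 5/100)
= 3000 * (1 + 0.05)
= 3000 * 1.05
= 3150.0

3150.0 EHP


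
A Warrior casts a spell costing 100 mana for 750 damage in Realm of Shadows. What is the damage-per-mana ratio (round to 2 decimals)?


Efficiency = damage / mana
= 750 / 100
= 7.50

7.50 dmg/mana


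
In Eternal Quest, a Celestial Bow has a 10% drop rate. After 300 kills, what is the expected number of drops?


Expected drops = kills * (drop_rate / 100)
= 300 * (10 / 100)
= 300 * 0.1
= 30.0

30.0 drops


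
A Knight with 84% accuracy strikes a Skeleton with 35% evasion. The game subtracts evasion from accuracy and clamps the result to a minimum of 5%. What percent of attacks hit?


accuracy - evasion = 84 - 35 = 49
Apply floor: max(49, 5) = 49
Hit chance = 49%

49%


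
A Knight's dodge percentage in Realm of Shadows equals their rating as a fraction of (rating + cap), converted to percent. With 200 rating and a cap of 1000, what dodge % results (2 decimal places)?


dodge% = 200 / (200 + 1000) * 100
= 200 / 1200 * 100
= 0.166667 * 100
= 16.67%

16.67%


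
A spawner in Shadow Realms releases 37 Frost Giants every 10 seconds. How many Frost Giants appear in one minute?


Spawns per minute = count * (60 / interval)
= 37 * (60 / 10)
= 37 * 6.0
= 222.0

222.0 per minute


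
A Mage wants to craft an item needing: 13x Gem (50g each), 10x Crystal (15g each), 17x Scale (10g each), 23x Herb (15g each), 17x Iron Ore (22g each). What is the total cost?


Cost breakdown:
  Gem: 13 * 50 = 650
  Crystal: 10 * 15 = 150
  Scale: 17 * 10 = 170
  Herb: 23 * 15 = 345
  Iron Ore: 17 * 22 = 374
Total = 650 + 150 + 170 + 345 + 374 = 1689

1689 gold


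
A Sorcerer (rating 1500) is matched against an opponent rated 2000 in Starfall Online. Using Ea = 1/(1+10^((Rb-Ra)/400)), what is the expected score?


Elo expected score: Ea = 1/(1 + 10^((Rb-Ra)/400))
Rb - Ra = 2000 - 1500 = 500
(Rb-Ra)/400 = 500/400 = 1.25
10^1.25 = 17.782794
Ea = 1/(1 + 17.782794) = 1/18.782794 = 0.0532

0.0532


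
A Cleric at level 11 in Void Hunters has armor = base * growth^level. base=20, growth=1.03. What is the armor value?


value = base * growth^level
= 20 * 1.03^11
= 20 * 1.384234
= 27.68

27.68 armor


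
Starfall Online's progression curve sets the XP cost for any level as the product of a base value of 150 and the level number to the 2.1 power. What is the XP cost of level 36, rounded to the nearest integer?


XP = 150 * level^2.1
Substitute level = 36:
XP = 150 * 36^2.1
= 150 * 1854.5359
= 278180

278180 XP


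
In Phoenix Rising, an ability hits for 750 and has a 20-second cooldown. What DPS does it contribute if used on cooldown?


DPS = damage / cooldown
= 750 / 20
= 37.50

37.50 DPS


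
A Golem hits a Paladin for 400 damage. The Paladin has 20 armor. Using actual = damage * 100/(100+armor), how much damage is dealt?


actual = 400 * 100 / (100 + 20)
= 400 * 100 / 120
= 40000 / 120
= 333.33

333.33 damage


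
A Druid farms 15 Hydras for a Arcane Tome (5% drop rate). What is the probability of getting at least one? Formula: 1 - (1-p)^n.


P(at least one) = 1 - P(none) = 1 - (1-p)^n
p = 5/100 = 0.05
1 - p = 0.95
(1 - p)^15 = 0.95^15 = 0.463291
P(at least one) = 1 - 0.463291 = 0.5367

0.5367


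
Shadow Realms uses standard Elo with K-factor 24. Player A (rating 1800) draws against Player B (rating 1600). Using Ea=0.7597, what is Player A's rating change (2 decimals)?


Elo update: delta = K * (S - Ea), where S = 0.5 (draws)
S - Ea = 0.5 - 0.7597 = -0.2597
Rating change = 24 * -0.2597
= -6.23

-6.23 rating points


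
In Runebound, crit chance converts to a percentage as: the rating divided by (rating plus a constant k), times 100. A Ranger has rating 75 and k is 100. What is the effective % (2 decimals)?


effective% = rating / (rating + k) * 100
= 75 / (75 + 100) * 100
= 75 / 175 * 100
= 0.428571 * 100
= 42.86%

42.86%


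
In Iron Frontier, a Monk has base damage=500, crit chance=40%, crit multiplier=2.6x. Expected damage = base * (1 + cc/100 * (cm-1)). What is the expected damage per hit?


E[dmg] = base * (1 + crit_chance * (crit_mult - 1))
cc as decimal = 40/100 = 0.4
cm - 1 = 2.6 - 1 = 1.6
Bonus factor = 0.4 * 1.6 = 0.64
Total multiplier = 1 + 0.64 = 1.64
Expected damage = 500 * 1.64 = 820.00

820.00 damage


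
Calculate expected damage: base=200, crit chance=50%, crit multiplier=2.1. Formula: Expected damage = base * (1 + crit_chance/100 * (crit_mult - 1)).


E[dmg] = base * (1 + crit_chance * (crit_mult - 1))
cc as decimal = 50/100 = 0.5
cm - 1 = 2.1 - 1 = 1.1
Bonus factor = 0.5 * 1.1 = 0.55
Total multiplier = 1 + 0.55 = 1.55
Expected damage = 200 * 1.55 = 310.00

310.00 damage


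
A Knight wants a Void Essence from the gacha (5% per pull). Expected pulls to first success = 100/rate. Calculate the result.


Expected pulls for a geometric distribution = 1/p = 100 / rate%
= 100 / 5
= 20.0

20.0 pulls


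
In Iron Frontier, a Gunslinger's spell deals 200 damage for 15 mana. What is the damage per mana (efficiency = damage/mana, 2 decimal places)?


Efficiency = damage / mana
= 200 / 15
= 13.33

13.33 dmg/mana


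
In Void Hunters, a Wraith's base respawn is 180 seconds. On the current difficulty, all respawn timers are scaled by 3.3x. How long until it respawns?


Respawn time = base * multiplier
= 180 * 3.3
= 594.0 seconds

594.0 seconds


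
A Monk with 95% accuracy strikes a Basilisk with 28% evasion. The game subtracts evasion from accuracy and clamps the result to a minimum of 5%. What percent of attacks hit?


accuracy - evasion = 95 - 28 = 67
Apply floor: max(67, 5) = 67
Hit chance = 67%

67%


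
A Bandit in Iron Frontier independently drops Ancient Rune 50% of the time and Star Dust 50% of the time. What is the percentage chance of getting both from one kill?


For independent events, P(both) = P(A) * P(B)
= 50% * 50%
= 2500 / 100 %
= 25.0%

25.0%


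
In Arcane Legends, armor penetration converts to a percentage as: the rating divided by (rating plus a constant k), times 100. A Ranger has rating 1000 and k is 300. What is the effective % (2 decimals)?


effective% = rating / (rating + k) * 100
= 1000 / (1000 + 300) * 100
= 1000 / 1300 * 100
= 0.769231 * 100
= 76.92%

76.92%


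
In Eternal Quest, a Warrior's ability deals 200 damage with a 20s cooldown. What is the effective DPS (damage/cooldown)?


DPS = damage / cooldown
= 200 / 20
= 10.00

10.00 DPS


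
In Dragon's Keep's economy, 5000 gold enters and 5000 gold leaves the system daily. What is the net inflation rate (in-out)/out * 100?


Net gold = 5000 - 5000 = 0
Inflation rate = net / sunk * 100 = 0 / 5000 * 100
= 0.0 * 100
= 0.00%

0.00%


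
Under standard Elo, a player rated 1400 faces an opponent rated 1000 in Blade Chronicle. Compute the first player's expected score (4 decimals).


Elo expected score: Ea = 1/(1 + 10^((Rb-Ra)/400))
Rb - Ra = 1000 - 1400 = -400
(Rb-Ra)/400 = -400/400 = -1.0
10^-1.0 = 0.1
Ea = 1/(1 + 0.1) = 1/1.1 = 0.9091

0.9091


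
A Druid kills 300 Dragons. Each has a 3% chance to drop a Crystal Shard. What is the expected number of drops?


Expected drops = kills * (drop_rate / 100)
= 300 * (3 / 100)
= 300 * 0.03
= 9.0

9.0 drops


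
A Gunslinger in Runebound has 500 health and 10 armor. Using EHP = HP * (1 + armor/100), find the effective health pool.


EHP = 500 * (1 + 10/100)
= 500 * (1 + 0.1)
= 500 * 1.1
= 550.0

550.0 EHP


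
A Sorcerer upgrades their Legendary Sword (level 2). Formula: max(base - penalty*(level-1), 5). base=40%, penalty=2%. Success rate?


raw_rate = 40 - 2 * (2 - 1)
= 40 - 2 * 1
= 40 - 2
= 38
Apply floor: max(38, 5) = 38%

38%


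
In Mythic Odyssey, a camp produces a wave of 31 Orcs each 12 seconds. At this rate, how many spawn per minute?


Spawns per minute = count * (60 / interval)
= 31 * (60 / 12)
= 31 * 5.0
= 155.0

155.0 per minute


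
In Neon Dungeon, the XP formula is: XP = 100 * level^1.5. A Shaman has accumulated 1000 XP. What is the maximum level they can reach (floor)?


XP = 100 * level^1.5, so level = (XP / 100)^(1/1.5)
= (1000 / 100)^(1/1.5)
= 10.0^0.6667
= 4.6416
Floor: level = 4

level 4


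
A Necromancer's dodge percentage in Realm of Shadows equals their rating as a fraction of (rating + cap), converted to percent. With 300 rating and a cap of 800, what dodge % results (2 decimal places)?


dodge% = 300 / (300 + 800) * 100
= 300 / 1100 * 100
= 0.272727 * 100
= 27.27%

27.27%


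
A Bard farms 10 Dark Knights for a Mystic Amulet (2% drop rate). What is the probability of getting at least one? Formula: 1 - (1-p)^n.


P(at least one) = 1 - P(none) = 1 - (1-p)^n
p = 2/100 = 0.02
1 - p = 0.98
(1 - p)^10 = 0.98^10 = 0.817073
P(at least one) = 1 - 0.817073 = 0.1829

0.1829


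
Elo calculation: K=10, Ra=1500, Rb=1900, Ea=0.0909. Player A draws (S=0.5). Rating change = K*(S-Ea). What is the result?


Elo update: delta = K * (S - Ea), where S = 0.5 (draws)
S - Ea = 0.5 - 0.0909 = 0.4091
Rating change = 10 * 0.4091
= 4.09

4.09 rating points


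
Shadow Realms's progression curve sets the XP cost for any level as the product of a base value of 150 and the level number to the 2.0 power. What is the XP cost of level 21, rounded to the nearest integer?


XP = 150 * level^2.0
Substitute level = 21:
XP = 150 * 21^2.0
= 150 * 441.0
= 66150

66150 XP


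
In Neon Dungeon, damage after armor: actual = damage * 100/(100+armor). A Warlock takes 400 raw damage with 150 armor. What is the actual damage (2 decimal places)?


actual = 400 * 100 / (100 + 150)
= 400 * 100 / 250
= 40000 / 250
= 160.00

160.00 damage


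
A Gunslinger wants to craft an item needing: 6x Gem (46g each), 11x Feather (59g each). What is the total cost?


Cost breakdown:
  Gem: 6 * 46 = 276
  Feather: 11 * 59 = 649
Total = 276 + 649 = 925

925 gold


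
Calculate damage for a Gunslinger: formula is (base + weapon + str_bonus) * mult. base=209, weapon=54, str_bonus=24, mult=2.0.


Sum base + weapon + str = 209 + 54 + 24 = 287
Multiply by 2.0:
287 * 2.0 = 574.0

574.0 damage


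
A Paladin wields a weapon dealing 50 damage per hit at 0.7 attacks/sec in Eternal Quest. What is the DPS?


DPS = damage * attack_speed
= 50 * 0.7
= 35.0

35.0 DPS


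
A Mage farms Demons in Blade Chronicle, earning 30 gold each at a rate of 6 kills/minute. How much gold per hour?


Gold per minute = 30 * 6 = 180
Gold per hour = 180 * 60 = 10800

10800 gold/hour


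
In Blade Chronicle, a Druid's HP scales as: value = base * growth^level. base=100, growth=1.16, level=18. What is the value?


value = base * growth^level
= 100 * 1.16^18
= 100 * 14.462514
= 1446.25

1446.25 HP


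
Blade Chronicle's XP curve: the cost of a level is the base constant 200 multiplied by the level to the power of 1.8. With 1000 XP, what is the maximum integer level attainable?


XP = 200 * level^1.8, so level = (XP / 200)^(1/1.8)
= (1000 / 200)^(1/1.8)
= 5.0^0.5556
= 2.4452
Floor: level = 2

level 2


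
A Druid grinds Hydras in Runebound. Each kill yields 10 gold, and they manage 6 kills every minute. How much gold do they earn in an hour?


Gold per minute = 10 * 6 = 60
Gold per hour = 60 * 60 = 3600

3600 gold/hour


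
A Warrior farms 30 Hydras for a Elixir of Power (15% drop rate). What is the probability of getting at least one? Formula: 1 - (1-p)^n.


P(at least one) = 1 - P(none) = 1 - (1-p)^n
p = 15/100 = 0.15
1 - p = 0.85
(1 - p)^30 = 0.85^30 = 0.007631
P(at least one) = 1 - 0.007631 = 0.9924

0.9924


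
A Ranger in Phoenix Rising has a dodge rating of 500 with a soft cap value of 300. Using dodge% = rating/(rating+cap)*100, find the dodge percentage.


dodge% = 500 / (500 + 300) * 100
= 500 / 800 * 100
= 0.625 * 100
= 62.50%

62.50%


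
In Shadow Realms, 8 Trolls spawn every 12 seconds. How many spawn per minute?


Spawns per minute = count * (60 / interval)
= 8 * (60 / 12)
= 8 * 5.0
= 40.0

40.0 per minute


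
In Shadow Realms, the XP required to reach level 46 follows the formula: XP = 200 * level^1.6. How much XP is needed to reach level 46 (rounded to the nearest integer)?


XP = 200 * level^1.6
Substitute level = 46:
XP = 200 * 46^1.6
= 200 * 457.5226
= 91505

91505 XP


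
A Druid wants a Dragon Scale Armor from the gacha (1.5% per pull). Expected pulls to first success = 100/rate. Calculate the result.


Expected pulls for a geometric distribution = 1/p = 100 / rate%
= 100 / 1.5
= 66.67

66.67 pulls


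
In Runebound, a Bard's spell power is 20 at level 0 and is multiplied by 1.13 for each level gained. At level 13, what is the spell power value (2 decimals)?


value = base * growth^level
= 20 * 1.13^13
= 20 * 4.898011
= 97.96

97.96 spell power


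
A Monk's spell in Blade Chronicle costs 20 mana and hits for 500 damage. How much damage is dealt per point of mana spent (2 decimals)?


Efficiency = damage / mana
= 500 / 20
= 25.00

25.00 dmg/mana


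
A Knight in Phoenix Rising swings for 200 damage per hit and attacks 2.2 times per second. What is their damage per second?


DPS = damage * attack_speed
= 200 * 2.2
= 440.0

440.0 DPS


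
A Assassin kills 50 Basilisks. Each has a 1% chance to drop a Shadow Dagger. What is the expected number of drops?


Expected drops = kills * (drop_rate / 100)
= 50 * (1 / 100)
= 50 * 0.01
= 0.5

0.5 drops


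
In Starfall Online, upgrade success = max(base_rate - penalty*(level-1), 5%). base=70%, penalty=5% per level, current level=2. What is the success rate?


raw_rate = 70 - 5 * (2 - 1)
= 70 - 5 * 1
= 70 - 5
= 65
Apply floor: max(65, 5) = 65%

65%


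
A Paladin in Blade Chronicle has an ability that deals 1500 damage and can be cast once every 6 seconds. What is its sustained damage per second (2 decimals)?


DPS = damage / cooldown
= 1500 / 6
= 250.00

250.00 DPS


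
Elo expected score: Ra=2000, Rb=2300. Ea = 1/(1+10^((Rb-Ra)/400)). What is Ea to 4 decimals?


Elo expected score: Ea = 1/(1 + 10^((Rb-Ra)/400))
Rb - Ra = 2300 - 2000 = 300
(Rb-Ra)/400 = 300/400 = 0.75
10^0.75 = 5.623413
Ea = 1/(1 + 5.623413) = 1/6.623413 = 0.1510

0.1510


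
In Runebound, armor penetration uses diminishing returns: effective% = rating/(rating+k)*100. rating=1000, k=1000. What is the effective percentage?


effective% = rating / (rating + k) * 100
= 1000 / (1000 + 1000) * 100
= 1000 / 2000 * 100
= 0.5 * 100
= 50.00%

50.00%


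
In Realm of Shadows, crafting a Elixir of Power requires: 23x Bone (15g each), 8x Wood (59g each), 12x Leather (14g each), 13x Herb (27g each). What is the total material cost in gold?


Cost breakdown:
  Bone: 23 * 15 = 345
  Wood: 8 * 59 = 472
  Leather: 12 * 14 = 168
  Herb: 13 * 27 = 351
Total = 345 + 472 + 168 + 351 = 1336

1336 gold


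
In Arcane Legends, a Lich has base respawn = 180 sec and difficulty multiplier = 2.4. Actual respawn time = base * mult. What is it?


Respawn time = base * multiplier
= 180 * 2.4
= 432.0 seconds

432.0 seconds


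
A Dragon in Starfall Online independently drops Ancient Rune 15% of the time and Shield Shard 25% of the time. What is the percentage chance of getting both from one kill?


For independent events, P(both) = P(A) * P(B)
= 15% * 25%
= 375 / 100 %
= 3.75%

3.75%


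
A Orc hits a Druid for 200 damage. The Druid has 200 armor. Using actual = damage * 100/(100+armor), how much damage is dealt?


actual = 200 * 100 / (100 + 200)
= 200 * 100 / 300
= 20000 / 300
= 66.67

66.67 damage


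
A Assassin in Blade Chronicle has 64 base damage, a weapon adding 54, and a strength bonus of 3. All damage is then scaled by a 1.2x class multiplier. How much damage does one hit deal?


Sum base + weapon + str = 64 + 54 + 3 = 121
Multiply by 1.2:
121 * 1.2 = 145.2

145.2 damage


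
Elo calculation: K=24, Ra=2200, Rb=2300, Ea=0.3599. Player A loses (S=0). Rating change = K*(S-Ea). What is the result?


Elo update: delta = K * (S - Ea), where S = 0 (loses)
S - Ea = 0 - 0.3599 = -0.3599
Rating change = 24 * -0.3599
= -8.64

-8.64 rating points


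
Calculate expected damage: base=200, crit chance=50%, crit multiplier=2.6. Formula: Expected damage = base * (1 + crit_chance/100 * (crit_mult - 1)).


E[dmg] = base * (1 + crit_chance * (crit_mult - 1))
cc as decimal = 50/100 = 0.5
cm - 1 = 2.6 - 1 = 1.6
Bonus factor = 0.5 * 1.6 = 0.8
Total multiplier = 1 + 0.8 = 1.8
Expected damage = 200 * 1.8 = 360.00

360.00 damage


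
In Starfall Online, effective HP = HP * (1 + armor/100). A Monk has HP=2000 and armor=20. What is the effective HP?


EHP = 2000 * (1 + 20/100)
= 2000 * (1 + 0.2)
= 2000 * 1.2
= 2400.0

2400.0 EHP


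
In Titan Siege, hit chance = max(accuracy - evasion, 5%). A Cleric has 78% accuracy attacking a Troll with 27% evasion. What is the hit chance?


accuracy - evasion = 78 - 27 = 51
Apply floor: max(51, 5) = 51
Hit chance = 51%

51%


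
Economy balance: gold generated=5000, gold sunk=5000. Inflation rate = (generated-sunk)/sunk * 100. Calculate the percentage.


Net gold = 5000 - 5000 = 0
Inflation rate = net / sunk * 100 = 0 / 5000 * 100
= 0.0 * 100
= 0.00%

0.00%


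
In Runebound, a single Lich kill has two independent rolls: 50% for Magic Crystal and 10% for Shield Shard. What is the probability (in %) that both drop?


For independent events, P(both) = P(A) * P(B)
= 50% * 10%
= 500 / 100 %
= 5.0%

5.0%


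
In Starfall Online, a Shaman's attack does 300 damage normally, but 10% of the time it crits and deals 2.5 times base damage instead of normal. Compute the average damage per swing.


E[dmg] = base * (1 + crit_chance * (crit_mult - 1))
cc as decimal = 10/100 = 0.1
cm - 1 = 2.5 - 1 = 1.5
Bonus factor = 0.1 * 1.5 = 0.15
Total multiplier = 1 + 0.15 = 1.15
Expected damage = 300 * 1.15 = 345.00

345.00 damage


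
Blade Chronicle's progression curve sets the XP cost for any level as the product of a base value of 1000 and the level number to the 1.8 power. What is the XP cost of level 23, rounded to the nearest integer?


XP = 1000 * level^1.8
Substitute level = 23:
XP = 1000 * 23^1.8
= 1000 * 282.5596
= 282560

282560 XP


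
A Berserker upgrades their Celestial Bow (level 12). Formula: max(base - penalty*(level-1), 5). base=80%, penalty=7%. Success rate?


raw_rate = 80 - 7 * (12 - 1)
= 80 - 7 * 11
= 80 - 77
= 3
Apply floor: max(3, 5) = 5%

5%


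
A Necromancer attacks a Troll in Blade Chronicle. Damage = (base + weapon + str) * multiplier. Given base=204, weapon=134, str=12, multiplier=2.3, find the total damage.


Sum base + weapon + str = 204 + 134 + 12 = 350
Multiply by 2.3:
350 * 2.3 = 805.0

805.0 damage


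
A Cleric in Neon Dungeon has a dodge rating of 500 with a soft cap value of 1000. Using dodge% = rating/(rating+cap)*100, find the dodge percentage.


dodge% = 500 / (500 + 1000) * 100
= 500 / 1500 * 100
= 0.333333 * 100
= 33.33%

33.33%


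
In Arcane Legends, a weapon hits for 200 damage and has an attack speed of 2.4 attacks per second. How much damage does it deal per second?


DPS = damage * attack_speed
= 200 * 2.4
= 480.0

480.0 DPS


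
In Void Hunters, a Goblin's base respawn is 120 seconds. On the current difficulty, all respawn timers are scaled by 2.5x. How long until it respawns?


Respawn time = base * multiplier
= 120 * 2.5
= 300.0 seconds

300.0 seconds


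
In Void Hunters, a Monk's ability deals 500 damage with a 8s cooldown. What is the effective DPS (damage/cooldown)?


DPS = damage / cooldown
= 500 / 8
= 62.50

62.50 DPS


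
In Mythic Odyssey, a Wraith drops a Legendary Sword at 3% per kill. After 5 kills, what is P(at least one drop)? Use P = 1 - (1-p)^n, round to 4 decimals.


P(at least one) = 1 - P(none) = 1 - (1-p)^n
p = 3/100 = 0.03
1 - p = 0.97
(1 - p)^5 = 0.97^5 = 0.858734
P(at least one) = 1 - 0.858734 = 0.1413

0.1413


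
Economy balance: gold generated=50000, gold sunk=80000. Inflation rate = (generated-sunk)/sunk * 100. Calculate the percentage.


Net gold = 50000 - 80000 = -30000
Inflation rate = net / sunk * 100 = -30000 / 80000 * 100
= -0.375 * 100
= -37.50%

-37.50%


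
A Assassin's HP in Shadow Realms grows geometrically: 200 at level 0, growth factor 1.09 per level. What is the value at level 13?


value = base * growth^level
= 200 * 1.09^13
= 200 * 3.065805
= 613.16

613.16 HP


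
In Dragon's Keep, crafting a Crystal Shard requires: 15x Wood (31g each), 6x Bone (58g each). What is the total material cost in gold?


Cost breakdown:
  Wood: 15 * 31 = 465
  Bone: 6 * 58 = 348
Total = 465 + 348 = 813

813 gold


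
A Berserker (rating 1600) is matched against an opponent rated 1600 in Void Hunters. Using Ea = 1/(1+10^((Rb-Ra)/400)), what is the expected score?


Elo expected score: Ea = 1/(1 + 10^((Rb-Ra)/400))
Rb - Ra = 1600 - 1600 = 0
(Rb-Ra)/400 = 0/400 = 0.0
10^0.0 = 1.0
Ea = 1/(1 + 1.0) = 1/2.0 = 0.5000

0.5000


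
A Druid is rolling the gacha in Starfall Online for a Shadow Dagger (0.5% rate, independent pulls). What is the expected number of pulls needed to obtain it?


Expected pulls for a geometric distribution = 1/p = 100 / rate%
= 100 / 0.5
= 200.0

200.0 pulls


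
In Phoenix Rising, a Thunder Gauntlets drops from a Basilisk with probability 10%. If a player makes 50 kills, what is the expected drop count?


Expected drops = kills * (drop_rate / 100)
= 50 * (10 / 100)
= 50 * 0.1
= 5.0

5.0 drops


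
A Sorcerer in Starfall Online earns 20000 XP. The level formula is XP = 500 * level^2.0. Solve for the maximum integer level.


XP = 500 * level^2.0, so level = (XP / 500)^(1/2.0)
= (20000 / 500)^(1/2.0)
= 40.0^0.5
= 6.3246
Floor: level = 6

level 6
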